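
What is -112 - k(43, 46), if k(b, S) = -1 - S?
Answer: -65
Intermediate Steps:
-112 - k(43, 46) = -112 - (-1 - 1*46) = -112 - (-1 - 46) = -112 - 1*(-47) = -112 + 47 = -65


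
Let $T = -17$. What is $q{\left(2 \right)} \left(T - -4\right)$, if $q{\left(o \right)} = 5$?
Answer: $-65$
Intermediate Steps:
$q{\left(2 \right)} \left(T - -4\right) = 5 \left(-17 - -4\right) = 5 \left(-17 + 4\right) = 5 \left(-13\right) = -65$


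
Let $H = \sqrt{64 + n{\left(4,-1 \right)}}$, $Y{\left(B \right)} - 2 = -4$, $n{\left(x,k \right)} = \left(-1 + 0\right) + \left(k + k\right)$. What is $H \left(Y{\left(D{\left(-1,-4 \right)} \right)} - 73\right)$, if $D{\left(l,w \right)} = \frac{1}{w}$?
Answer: $- 75 \sqrt{61} \approx -585.77$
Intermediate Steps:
$n{\left(x,k \right)} = -1 + 2 k$
$Y{\left(B \right)} = -2$ ($Y{\left(B \right)} = 2 - 4 = -2$)
$H = \sqrt{61}$ ($H = \sqrt{64 + \left(-1 + 2 \left(-1\right)\right)} = \sqrt{64 - 3} = \sqrt{61} \approx 7.8102$)
$H \left(Y{\left(D{\left(-1,-4 \right)} \right)} - 73\right) = \sqrt{61} \left(-2 - 73\right) = \sqrt{61} \left(-75\right) = - 75 \sqrt{61}$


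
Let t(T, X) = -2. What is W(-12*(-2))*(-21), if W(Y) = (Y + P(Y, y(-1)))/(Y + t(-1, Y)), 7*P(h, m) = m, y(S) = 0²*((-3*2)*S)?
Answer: -252/11 ≈ -22.909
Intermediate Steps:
y(S) = 0 (y(S) = 0*(-6*S) = 0)
P(h, m) = m/7
W(Y) = Y/(-2 + Y) (W(Y) = (Y + (⅐)*0)/(Y - 2) = (Y + 0)/(-2 + Y) = Y/(-2 + Y))
W(-12*(-2))*(-21) = ((-12*(-2))/(-2 - 12*(-2)))*(-21) = ((-4*(-6))/(-2 - 4*(-6)))*(-21) = (24/(-2 + 24))*(-21) = (24/22)*(-21) = (24*(1/22))*(-21) = (12/11)*(-21) = -252/11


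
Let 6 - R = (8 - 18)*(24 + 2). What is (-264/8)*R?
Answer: -8778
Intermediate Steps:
R = 266 (R = 6 - (8 - 18)*(24 + 2) = 6 - (-10)*26 = 6 - 1*(-260) = 6 + 260 = 266)
(-264/8)*R = -264/8*266 = -24*11/8*266 = -33*266 = -8778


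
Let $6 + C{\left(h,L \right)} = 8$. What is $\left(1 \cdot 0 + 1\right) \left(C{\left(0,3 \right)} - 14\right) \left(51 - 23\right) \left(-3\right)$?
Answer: $1008$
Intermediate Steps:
$C{\left(h,L \right)} = 2$ ($C{\left(h,L \right)} = -6 + 8 = 2$)
$\left(1 \cdot 0 + 1\right) \left(C{\left(0,3 \right)} - 14\right) \left(51 - 23\right) \left(-3\right) = \left(1 \cdot 0 + 1\right) \left(2 - 14\right) \left(51 - 23\right) \left(-3\right) = \left(0 + 1\right) \left(\left(-12\right) 28\right) \left(-3\right) = 1 \left(-336\right) \left(-3\right) = \left(-336\right) \left(-3\right) = 1008$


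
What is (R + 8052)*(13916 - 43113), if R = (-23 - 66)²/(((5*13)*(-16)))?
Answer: -244266744323/1040 ≈ -2.3487e+8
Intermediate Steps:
R = -7921/1040 (R = (-89)²/((65*(-16))) = 7921/(-1040) = 7921*(-1/1040) = -7921/1040 ≈ -7.6163)
(R + 8052)*(13916 - 43113) = (-7921/1040 + 8052)*(13916 - 43113) = (8366159/1040)*(-29197) = -244266744323/1040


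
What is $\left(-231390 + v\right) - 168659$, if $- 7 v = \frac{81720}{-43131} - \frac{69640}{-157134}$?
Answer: $- \frac{3163147523953397}{7906904313} \approx -4.0005 \cdot 10^{5}$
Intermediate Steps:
$v = \frac{1639557940}{7906904313}$ ($v = - \frac{\frac{81720}{-43131} - \frac{69640}{-157134}}{7} = - \frac{81720 \left(- \frac{1}{43131}\right) - - \frac{34820}{78567}}{7} = - \frac{- \frac{27240}{14377} + \frac{34820}{78567}}{7} = \left(- \frac{1}{7}\right) \left(- \frac{1639557940}{1129557759}\right) = \frac{1639557940}{7906904313} \approx 0.20736$)
$\left(-231390 + v\right) - 168659 = \left(-231390 + \frac{1639557940}{7906904313}\right) - 168659 = - \frac{1829576949427130}{7906904313} - 168659 = - \frac{3163147523953397}{7906904313}$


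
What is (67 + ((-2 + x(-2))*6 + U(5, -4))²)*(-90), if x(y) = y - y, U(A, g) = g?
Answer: -29070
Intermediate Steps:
x(y) = 0
(67 + ((-2 + x(-2))*6 + U(5, -4))²)*(-90) = (67 + ((-2 + 0)*6 - 4)²)*(-90) = (67 + (-2*6 - 4)²)*(-90) = (67 + (-12 - 4)²)*(-90) = (67 + (-16)²)*(-90) = (67 + 256)*(-90) = 323*(-90) = -29070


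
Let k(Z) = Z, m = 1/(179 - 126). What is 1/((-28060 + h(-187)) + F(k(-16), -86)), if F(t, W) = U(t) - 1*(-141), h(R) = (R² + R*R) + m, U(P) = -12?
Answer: 53/2226372 ≈ 2.3806e-5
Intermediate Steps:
m = 1/53 ≈ 0.018868
h(R) = 1/53 + 2*R² (h(R) = (R² + R*R) + 1/53 = (R² + R²) + 1/53 = 2*R² + 1/53 = 1/53 + 2*R²)
F(t, W) = 129 (F(t, W) = -12 - 1*(-141) = -12 + 141 = 129)
1/((-28060 + h(-187)) + F(k(-16), -86)) = 1/((-28060 + (1/53 + 2*(-187)²)) + 129) = 1/((-28060 + (1/53 + 2*34969)) + 129) = 1/((-28060 + (1/53 + 69938)) + 129) = 1/((-28060 + 3706715/53) + 129) = 1/(2219535/53 + 129) = 1/(2226372/53) = 53/2226372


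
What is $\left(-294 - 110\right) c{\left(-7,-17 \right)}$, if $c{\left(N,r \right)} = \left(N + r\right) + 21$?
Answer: $1212$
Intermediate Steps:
$c{\left(N,r \right)} = 21 + N + r$
$\left(-294 - 110\right) c{\left(-7,-17 \right)} = \left(-294 - 110\right) \left(21 - 7 - 17\right) = \left(-404\right) \left(-3\right) = 1212$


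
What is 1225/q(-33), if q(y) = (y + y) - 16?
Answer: -1225/82 ≈ -14.939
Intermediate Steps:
q(y) = -16 + 2*y (q(y) = 2*y - 16 = -16 + 2*y)
1225/q(-33) = 1225/(-16 + 2*(-33)) = 1225/(-16 - 66) = 1225/(-82) = 1225*(-1/82) = -1225/82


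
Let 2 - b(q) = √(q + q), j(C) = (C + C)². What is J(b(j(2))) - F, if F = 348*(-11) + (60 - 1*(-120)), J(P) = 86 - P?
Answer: 3732 + 4*√2 ≈ 3737.7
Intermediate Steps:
j(C) = 4*C² (j(C) = (2*C)² = 4*C²)
b(q) = 2 - √2*√q (b(q) = 2 - √(q + q) = 2 - √(2*q) = 2 - √2*√q)
F = -3648 (F = -3828 + (60 + 120) = -3828 + 180 = -3648)
J(b(j(2))) - F = (86 - (2 - √2*√(4*2²))) - 1*(-3648) = (86 - (2 - √2*√(4*4))) + 3648 = (86 - (2 - √2*√16)) + 3648 = (86 - (2 - 1*√2*4)) + 3648 = (86 - (2 - 4*√2)) + 3648 = (86 + (-2 + 4*√2)) + 3648 = (84 + 4*√2) + 3648 = 3732 + 4*√2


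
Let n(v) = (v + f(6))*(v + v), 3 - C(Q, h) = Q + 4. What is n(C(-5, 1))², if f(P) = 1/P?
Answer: 10000/9 ≈ 1111.1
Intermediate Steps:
C(Q, h) = -1 - Q (C(Q, h) = 3 - (Q + 4) = 3 - (4 + Q) = 3 + (-4 - Q) = -1 - Q)
n(v) = 2*v*(⅙ + v) (n(v) = (v + 1/6)*(v + v) = (v + ⅙)*(2*v) = (⅙ + v)*(2*v) = 2*v*(⅙ + v))
n(C(-5, 1))² = ((-1 - 1*(-5))*(1 + 6*(-1 - 1*(-5)))/3)² = ((-1 + 5)*(1 + 6*(-1 + 5))/3)² = ((⅓)*4*(1 + 6*4))² = ((⅓)*4*(1 + 24))² = ((⅓)*4*25)² = (100/3)² = 10000/9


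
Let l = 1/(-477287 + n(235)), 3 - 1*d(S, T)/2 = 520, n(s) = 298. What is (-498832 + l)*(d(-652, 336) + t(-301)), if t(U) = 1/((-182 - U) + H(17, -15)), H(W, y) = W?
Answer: 33459467744636927/64870504 ≈ 5.1579e+8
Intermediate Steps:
d(S, T) = -1034 (d(S, T) = 6 - 2*520 = 6 - 1040 = -1034)
t(U) = 1/(-165 - U) (t(U) = 1/((-182 - U) + 17) = 1/(-165 - U))
l = -1/476989 (l = 1/(-477287 + 298) = 1/(-476989) = -1/476989 ≈ -2.0965e-6)
(-498832 + l)*(d(-652, 336) + t(-301)) = (-498832 - 1/476989)*(-1034 - 1/(165 - 301)) = -237937376849*(-1034 - 1/(-136))/476989 = -237937376849*(-1034 - 1*(-1/136))/476989 = -237937376849*(-1034 + 1/136)/476989 = -237937376849/476989*(-140623/136) = 33459467744636927/64870504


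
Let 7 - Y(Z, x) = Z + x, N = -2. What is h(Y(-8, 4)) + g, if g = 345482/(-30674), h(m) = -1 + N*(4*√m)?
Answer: -188078/15337 - 8*√11 ≈ -38.796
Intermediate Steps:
Y(Z, x) = 7 - Z - x (Y(Z, x) = 7 - (Z + x) = 7 + (-Z - x) = 7 - Z - x)
h(m) = -1 - 8*√m
g = -172741/15337 (g = 345482*(-1/30674) = -172741/15337 ≈ -11.263)
h(Y(-8, 4)) + g = (-1 - 8*√(7 - 1*(-8) - 1*4)) - 172741/15337 = (-1 - 8*√(7 + 8 - 4)) - 172741/15337 = (-1 - 8*√11) - 172741/15337 = -188078/15337 - 8*√11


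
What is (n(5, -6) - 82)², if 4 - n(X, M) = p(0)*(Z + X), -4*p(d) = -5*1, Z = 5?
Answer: 32761/4 ≈ 8190.3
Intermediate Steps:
p(d) = 5/4 (p(d) = -(-5)/4 = -¼*(-5) = 5/4)
n(X, M) = -9/4 - 5*X/4 (n(X, M) = 4 - 5*(5 + X)/4 = 4 - (25/4 + 5*X/4) = 4 + (-25/4 - 5*X/4) = -9/4 - 5*X/4)
(n(5, -6) - 82)² = ((-9/4 - 5/4*5) - 82)² = ((-9/4 - 25/4) - 82)² = (-17/2 - 82)² = (-181/2)² = 32761/4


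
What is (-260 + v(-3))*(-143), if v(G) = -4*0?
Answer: 37180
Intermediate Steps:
v(G) = 0
(-260 + v(-3))*(-143) = (-260 + 0)*(-143) = -260*(-143) = 37180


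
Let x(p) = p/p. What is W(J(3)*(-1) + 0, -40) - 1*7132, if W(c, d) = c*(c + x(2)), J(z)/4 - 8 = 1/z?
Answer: -54488/9 ≈ -6054.2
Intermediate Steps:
x(p) = 1
J(z) = 32 + 4/z
W(c, d) = c*(1 + c) (W(c, d) = c*(c + 1) = c*(1 + c))
W(J(3)*(-1) + 0, -40) - 1*7132 = ((32 + 4/3)*(-1) + 0)*(1 + ((32 + 4/3)*(-1) + 0)) - 1*7132 = ((32 + 4*(⅓))*(-1) + 0)*(1 + ((32 + 4*(⅓))*(-1) + 0)) - 7132 = ((32 + 4/3)*(-1) + 0)*(1 + ((32 + 4/3)*(-1) + 0)) - 7132 = ((100/3)*(-1) + 0)*(1 + ((100/3)*(-1) + 0)) - 7132 = (-100/3 + 0)*(1 + (-100/3 + 0)) - 7132 = -100*(1 - 100/3)/3 - 7132 = -100/3*(-97/3) - 7132 = 9700/9 - 7132 = -54488/9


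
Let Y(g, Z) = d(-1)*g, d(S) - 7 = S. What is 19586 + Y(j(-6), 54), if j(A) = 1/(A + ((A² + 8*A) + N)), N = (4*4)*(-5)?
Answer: 959711/49 ≈ 19586.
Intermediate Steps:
d(S) = 7 + S
N = -80 (N = 16*(-5) = -80)
j(A) = 1/(-80 + A² + 9*A) (j(A) = 1/(A + ((A² + 8*A) - 80)) = 1/(A + (-80 + A² + 8*A)) = 1/(-80 + A² + 9*A))
Y(g, Z) = 6*g (Y(g, Z) = (7 - 1)*g = 6*g)
19586 + Y(j(-6), 54) = 19586 + 6/(-80 + (-6)² + 9*(-6)) = 19586 + 6/(-80 + 36 - 54) = 19586 + 6/(-98) = 19586 + 6*(-1/98) = 19586 - 3/49 = 959711/49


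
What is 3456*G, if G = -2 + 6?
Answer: 13824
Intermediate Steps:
G = 4
3456*G = 3456*4 = 13824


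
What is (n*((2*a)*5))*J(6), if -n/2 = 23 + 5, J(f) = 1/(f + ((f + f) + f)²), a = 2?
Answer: -112/33 ≈ -3.3939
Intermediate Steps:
J(f) = 1/(f + 9*f²) (J(f) = 1/(f + (2*f + f)²) = 1/(f + (3*f)²) = 1/(f + 9*f²))
n = -56 (n = -2*(23 + 5) = -2*28 = -56)
(n*((2*a)*5))*J(6) = (-56*2*2*5)*(1/(6*(1 + 9*6))) = (-224*5)*(1/(6*(1 + 54))) = (-56*20)*((⅙)/55) = -560/(3*55) = -1120*1/330 = -112/33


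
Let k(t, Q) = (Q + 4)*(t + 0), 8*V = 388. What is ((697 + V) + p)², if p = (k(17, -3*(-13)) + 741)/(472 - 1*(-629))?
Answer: 2704495366225/4848804 ≈ 5.5777e+5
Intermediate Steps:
V = 97/2 (V = (⅛)*388 = 97/2 ≈ 48.500)
k(t, Q) = t*(4 + Q) (k(t, Q) = (4 + Q)*t = t*(4 + Q))
p = 1472/1101 (p = (17*(4 - 3*(-13)) + 741)/(472 - 1*(-629)) = (17*(4 + 39) + 741)/(472 + 629) = (17*43 + 741)/1101 = (731 + 741)*(1/1101) = 1472*(1/1101) = 1472/1101 ≈ 1.3370)
((697 + V) + p)² = ((697 + 97/2) + 1472/1101)² = (1491/2 + 1472/1101)² = (1644535/2202)² = 2704495366225/4848804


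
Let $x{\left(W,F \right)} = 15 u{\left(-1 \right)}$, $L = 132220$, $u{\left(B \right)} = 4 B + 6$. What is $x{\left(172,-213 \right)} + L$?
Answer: $132250$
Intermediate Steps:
$u{\left(B \right)} = 6 + 4 B$
$x{\left(W,F \right)} = 30$ ($x{\left(W,F \right)} = 15 \left(6 + 4 \left(-1\right)\right) = 15 \left(6 - 4\right) = 15 \cdot 2 = 30$)
$x{\left(172,-213 \right)} + L = 30 + 132220 = 132250$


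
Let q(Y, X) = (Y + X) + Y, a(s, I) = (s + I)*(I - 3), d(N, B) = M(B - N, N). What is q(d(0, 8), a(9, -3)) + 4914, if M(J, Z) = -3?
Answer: 4872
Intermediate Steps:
d(N, B) = -3
a(s, I) = (-3 + I)*(I + s) (a(s, I) = (I + s)*(-3 + I) = (-3 + I)*(I + s))
q(Y, X) = X + 2*Y (q(Y, X) = (X + Y) + Y = X + 2*Y)
q(d(0, 8), a(9, -3)) + 4914 = (((-3)² - 3*(-3) - 3*9 - 3*9) + 2*(-3)) + 4914 = ((9 + 9 - 27 - 27) - 6) + 4914 = (-36 - 6) + 4914 = -42 + 4914 = 4872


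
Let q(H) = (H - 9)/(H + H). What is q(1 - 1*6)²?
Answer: 49/25 ≈ 1.9600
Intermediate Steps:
q(H) = (-9 + H)/(2*H) (q(H) = (-9 + H)/((2*H)) = (-9 + H)*(1/(2*H)) = (-9 + H)/(2*H))
q(1 - 1*6)² = ((-9 + (1 - 1*6))/(2*(1 - 1*6)))² = ((-9 + (1 - 6))/(2*(1 - 6)))² = ((½)*(-9 - 5)/(-5))² = ((½)*(-⅕)*(-14))² = (7/5)² = 49/25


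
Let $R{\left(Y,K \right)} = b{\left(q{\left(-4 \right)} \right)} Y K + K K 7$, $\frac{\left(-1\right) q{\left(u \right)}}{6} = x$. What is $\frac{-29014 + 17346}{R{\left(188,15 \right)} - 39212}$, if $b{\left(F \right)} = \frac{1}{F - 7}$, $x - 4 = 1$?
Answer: $\frac{431716}{1395389} \approx 0.30939$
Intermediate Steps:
$x = 5$ ($x = 4 + 1 = 5$)
$q{\left(u \right)} = -30$ ($q{\left(u \right)} = \left(-6\right) 5 = -30$)
$b{\left(F \right)} = \frac{1}{-7 + F}$
$R{\left(Y,K \right)} = 7 K^{2} - \frac{K Y}{37}$ ($R{\left(Y,K \right)} = \frac{Y}{-7 - 30} K + K K 7 = \frac{Y}{-37} K + K^{2} \cdot 7 = - \frac{Y}{37} K + 7 K^{2} = - \frac{K Y}{37} + 7 K^{2} = 7 K^{2} - \frac{K Y}{37}$)
$\frac{-29014 + 17346}{R{\left(188,15 \right)} - 39212} = \frac{-29014 + 17346}{\frac{1}{37} \cdot 15 \left(\left(-1\right) 188 + 259 \cdot 15\right) - 39212} = - \frac{11668}{\frac{1}{37} \cdot 15 \left(-188 + 3885\right) - 39212} = - \frac{11668}{\frac{1}{37} \cdot 15 \cdot 3697 - 39212} = - \frac{11668}{\frac{55455}{37} - 39212} = - \frac{11668}{- \frac{1395389}{37}} = \left(-11668\right) \left(- \frac{37}{1395389}\right) = \frac{431716}{1395389}$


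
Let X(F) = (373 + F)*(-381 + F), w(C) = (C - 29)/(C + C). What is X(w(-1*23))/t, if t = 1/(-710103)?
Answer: 53386882084155/529 ≈ 1.0092e+11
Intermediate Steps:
w(C) = (-29 + C)/(2*C) (w(C) = (-29 + C)/((2*C)) = (-29 + C)*(1/(2*C)) = (-29 + C)/(2*C))
X(F) = (-381 + F)*(373 + F)
t = -1/710103 ≈ -1.4082e-6
X(w(-1*23))/t = (-142113 + ((-29 - 1*23)/(2*((-1*23))))² - 4*(-29 - 1*23)/((-1*23)))/(-1/710103) = (-142113 + ((½)*(-29 - 23)/(-23))² - 4*(-29 - 23)/(-23))*(-710103) = (-142113 + ((½)*(-1/23)*(-52))² - 4*(-1)*(-52)/23)*(-710103) = (-142113 + (26/23)² - 8*26/23)*(-710103) = (-142113 + 676/529 - 208/23)*(-710103) = -75181885/529*(-710103) = 53386882084155/529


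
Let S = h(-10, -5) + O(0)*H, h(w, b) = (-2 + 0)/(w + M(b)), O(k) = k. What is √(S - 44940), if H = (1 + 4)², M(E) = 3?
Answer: I*√2202046/7 ≈ 211.99*I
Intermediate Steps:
H = 25 (H = 5² = 25)
h(w, b) = -2/(3 + w) (h(w, b) = (-2 + 0)/(w + 3) = -2/(3 + w))
S = 2/7 (S = -2/(3 - 10) + 0*25 = -2/(-7) + 0 = -2*(-⅐) + 0 = 2/7 + 0 = 2/7 ≈ 0.28571)
√(S - 44940) = √(2/7 - 44940) = √(-314578/7) = I*√2202046/7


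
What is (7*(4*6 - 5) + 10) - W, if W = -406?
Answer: 549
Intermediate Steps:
(7*(4*6 - 5) + 10) - W = (7*(4*6 - 5) + 10) - 1*(-406) = (7*(24 - 5) + 10) + 406 = (7*19 + 10) + 406 = (133 + 10) + 406 = 143 + 406 = 549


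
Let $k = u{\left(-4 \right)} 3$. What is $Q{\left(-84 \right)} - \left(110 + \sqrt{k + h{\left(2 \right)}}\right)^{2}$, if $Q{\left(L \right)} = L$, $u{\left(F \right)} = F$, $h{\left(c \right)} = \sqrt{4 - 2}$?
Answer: $-84 - \left(110 + i \sqrt{12 - \sqrt{2}}\right)^{2} \approx -12173.0 - 715.79 i$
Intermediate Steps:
$h{\left(c \right)} = \sqrt{2}$
$k = -12$ ($k = \left(-4\right) 3 = -12$)
$Q{\left(-84 \right)} - \left(110 + \sqrt{k + h{\left(2 \right)}}\right)^{2} = -84 - \left(110 + \sqrt{-12 + \sqrt{2}}\right)^{2}$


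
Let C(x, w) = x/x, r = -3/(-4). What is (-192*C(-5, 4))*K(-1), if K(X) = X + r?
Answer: 48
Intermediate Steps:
r = 3/4 (r = -3*(-1/4) = 3/4 ≈ 0.75000)
C(x, w) = 1
K(X) = 3/4 + X (K(X) = X + 3/4 = 3/4 + X)
(-192*C(-5, 4))*K(-1) = (-192*1)*(3/4 - 1) = -192*(-1/4) = 48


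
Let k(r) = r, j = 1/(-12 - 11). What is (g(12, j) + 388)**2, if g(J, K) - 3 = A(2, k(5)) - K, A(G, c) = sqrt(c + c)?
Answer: 80897326/529 + 17988*sqrt(10)/23 ≈ 1.5540e+5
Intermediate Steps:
j = -1/23 (j = 1/(-23) = -1/23 ≈ -0.043478)
A(G, c) = sqrt(2)*sqrt(c) (A(G, c) = sqrt(2*c) = sqrt(2)*sqrt(c))
g(J, K) = 3 + sqrt(10) - K (g(J, K) = 3 + (sqrt(2)*sqrt(5) - K) = 3 + (sqrt(10) - K) = 3 + sqrt(10) - K)
(g(12, j) + 388)**2 = ((3 + sqrt(10) - 1*(-1/23)) + 388)**2 = ((3 + sqrt(10) + 1/23) + 388)**2 = ((70/23 + sqrt(10)) + 388)**2 = (8994/23 + sqrt(10))**2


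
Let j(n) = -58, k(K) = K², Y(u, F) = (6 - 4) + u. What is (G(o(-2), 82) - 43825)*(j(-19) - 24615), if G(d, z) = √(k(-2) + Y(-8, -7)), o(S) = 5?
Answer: 1081294225 - 24673*I*√2 ≈ 1.0813e+9 - 34893.0*I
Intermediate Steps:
Y(u, F) = 2 + u
G(d, z) = I*√2 (G(d, z) = √((-2)² + (2 - 8)) = √(4 - 6) = √(-2) = I*√2)
(G(o(-2), 82) - 43825)*(j(-19) - 24615) = (I*√2 - 43825)*(-58 - 24615) = (-43825 + I*√2)*(-24673) = 1081294225 - 24673*I*√2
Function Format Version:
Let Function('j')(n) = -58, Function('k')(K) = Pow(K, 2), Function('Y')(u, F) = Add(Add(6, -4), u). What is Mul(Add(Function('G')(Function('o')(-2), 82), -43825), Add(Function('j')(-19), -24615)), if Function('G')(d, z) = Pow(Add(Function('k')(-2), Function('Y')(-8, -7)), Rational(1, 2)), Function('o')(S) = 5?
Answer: Add(1081294225, Mul(-24673, I, Pow(2, Rational(1, 2)))) ≈ Add(1.0813e+9, Mul(-34893., I))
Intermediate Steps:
Function('Y')(u, F) = Add(2, u)
Function('G')(d, z) = Mul(I, Pow(2, Rational(1, 2))) (Function('G')(d, z) = Pow(Add(Pow(-2, 2), Add(2, -8)), Rational(1, 2)) = Pow(Add(4, -6), Rational(1, 2)) = Pow(-2, Rational(1, 2)) = Mul(I, Pow(2, Rational(1, 2))))
Mul(Add(Function('G')(Function('o')(-2), 82), -43825), Add(Function('j')(-19), -24615)) = Mul(Add(Mul(I, Pow(2, Rational(1, 2))), -43825), Add(-58, -24615)) = Mul(Add(-43825, Mul(I, Pow(2, Rational(1, 2)))), -24673) = Add(1081294225, Mul(-24673, I, Pow(2, Rational(1, 2))))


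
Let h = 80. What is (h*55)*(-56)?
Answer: -246400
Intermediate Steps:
(h*55)*(-56) = (80*55)*(-56) = 4400*(-56) = -246400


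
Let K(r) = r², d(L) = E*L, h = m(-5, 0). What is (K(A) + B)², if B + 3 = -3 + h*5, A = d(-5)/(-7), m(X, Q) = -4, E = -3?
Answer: 1100401/2401 ≈ 458.31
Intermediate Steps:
h = -4
d(L) = -3*L
A = -15/7 (A = -3*(-5)/(-7) = 15*(-⅐) = -15/7 ≈ -2.1429)
B = -26 (B = -3 + (-3 - 4*5) = -3 + (-3 - 20) = -3 - 23 = -26)
(K(A) + B)² = ((-15/7)² - 26)² = (225/49 - 26)² = (-1049/49)² = 1100401/2401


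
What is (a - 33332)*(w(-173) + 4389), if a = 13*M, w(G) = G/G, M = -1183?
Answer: -213841290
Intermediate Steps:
w(G) = 1
a = -15379 (a = 13*(-1183) = -15379)
(a - 33332)*(w(-173) + 4389) = (-15379 - 33332)*(1 + 4389) = -48711*4390 = -213841290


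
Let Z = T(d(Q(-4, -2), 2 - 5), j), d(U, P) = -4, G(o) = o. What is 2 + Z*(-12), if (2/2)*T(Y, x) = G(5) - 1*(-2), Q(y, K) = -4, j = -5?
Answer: -82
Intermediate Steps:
T(Y, x) = 7 (T(Y, x) = 5 - 1*(-2) = 5 + 2 = 7)
Z = 7
2 + Z*(-12) = 2 + 7*(-12) = 2 - 84 = -82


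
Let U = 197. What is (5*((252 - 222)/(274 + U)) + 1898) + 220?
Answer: 332576/157 ≈ 2118.3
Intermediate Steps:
(5*((252 - 222)/(274 + U)) + 1898) + 220 = (5*((252 - 222)/(274 + 197)) + 1898) + 220 = (5*(30/471) + 1898) + 220 = (5*(30*(1/471)) + 1898) + 220 = (5*(10/157) + 1898) + 220 = (50/157 + 1898) + 220 = 298036/157 + 220 = 332576/157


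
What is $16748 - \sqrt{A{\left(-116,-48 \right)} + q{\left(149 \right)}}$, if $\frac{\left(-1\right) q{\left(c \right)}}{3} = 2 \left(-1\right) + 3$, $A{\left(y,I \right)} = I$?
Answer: $16748 - i \sqrt{51} \approx 16748.0 - 7.1414 i$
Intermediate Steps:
$q{\left(c \right)} = -3$ ($q{\left(c \right)} = - 3 \left(2 \left(-1\right) + 3\right) = - 3 \left(-2 + 3\right) = \left(-3\right) 1 = -3$)
$16748 - \sqrt{A{\left(-116,-48 \right)} + q{\left(149 \right)}} = 16748 - \sqrt{-48 - 3} = 16748 - \sqrt{-51} = 16748 - i \sqrt{51}$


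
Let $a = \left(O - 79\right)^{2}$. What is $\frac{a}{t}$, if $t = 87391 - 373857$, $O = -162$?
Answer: $- \frac{58081}{286466} \approx -0.20275$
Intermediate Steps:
$a = 58081$ ($a = \left(-162 - 79\right)^{2} = \left(-241\right)^{2} = 58081$)
$t = -286466$
$\frac{a}{t} = \frac{58081}{-286466} = 58081 \left(- \frac{1}{286466}\right) = - \frac{58081}{286466}$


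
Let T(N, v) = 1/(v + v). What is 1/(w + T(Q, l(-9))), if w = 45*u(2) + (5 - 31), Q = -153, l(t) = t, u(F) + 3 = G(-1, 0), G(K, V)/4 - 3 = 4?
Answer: 18/19781 ≈ 0.00090996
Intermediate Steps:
G(K, V) = 28 (G(K, V) = 12 + 4*4 = 12 + 16 = 28)
u(F) = 25 (u(F) = -3 + 28 = 25)
T(N, v) = 1/(2*v)
w = 1099 (w = 45*25 + (5 - 31) = 1125 - 26 = 1099)
1/(w + T(Q, l(-9))) = 1/(1099 + (½)/(-9)) = 1/(1099 + (½)*(-⅑)) = 1/(1099 - 1/18) = 1/(19781/18) = 18/19781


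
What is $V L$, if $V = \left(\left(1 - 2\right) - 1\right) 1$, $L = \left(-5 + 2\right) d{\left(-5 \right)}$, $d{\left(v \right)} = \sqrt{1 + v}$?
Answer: $12 i \approx 12.0 i$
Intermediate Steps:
$L = - 6 i$ ($L = \left(-5 + 2\right) \sqrt{1 - 5} = - 3 \sqrt{-4} = - 3 \cdot 2 i = - 6 i \approx - 6.0 i$)
$V = -2$ ($V = \left(-1 - 1\right) 1 = \left(-2\right) 1 = -2$)
$V L = - 2 \left(- 6 i\right) = 12 i$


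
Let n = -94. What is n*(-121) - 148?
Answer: 11226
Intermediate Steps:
n*(-121) - 148 = -94*(-121) - 148 = 11374 - 148 = 11226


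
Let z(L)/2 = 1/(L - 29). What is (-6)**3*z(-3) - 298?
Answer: -569/2 ≈ -284.50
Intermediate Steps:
z(L) = 2/(-29 + L) (z(L) = 2/(L - 29) = 2/(-29 + L))
(-6)**3*z(-3) - 298 = (-6)**3*(2/(-29 - 3)) - 298 = -432/(-32) - 298 = -432*(-1)/32 - 298 = -216*(-1/16) - 298 = 27/2 - 298 = -569/2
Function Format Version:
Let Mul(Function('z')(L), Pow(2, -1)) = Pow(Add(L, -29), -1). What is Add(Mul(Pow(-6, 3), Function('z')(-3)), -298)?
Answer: Rational(-569, 2) ≈ -284.50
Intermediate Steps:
Function('z')(L) = Mul(2, Pow(Add(-29, L), -1)) (Function('z')(L) = Mul(2, Pow(Add(L, -29), -1)) = Mul(2, Pow(Add(-29, L), -1)))
Add(Mul(Pow(-6, 3), Function('z')(-3)), -298) = Add(Mul(Pow(-6, 3), Mul(2, Pow(Add(-29, -3), -1))), -298) = Add(Mul(-216, Mul(2, Pow(-32, -1))), -298) = Add(Mul(-216, Mul(2, Rational(-1, 32))), -298) = Add(Mul(-216, Rational(-1, 16)), -298) = Add(Rational(27, 2), -298) = Rational(-569, 2)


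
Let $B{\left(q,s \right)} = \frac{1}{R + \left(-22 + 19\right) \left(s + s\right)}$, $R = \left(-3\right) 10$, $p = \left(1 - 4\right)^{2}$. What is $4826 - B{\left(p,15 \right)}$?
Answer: $\frac{579121}{120} \approx 4826.0$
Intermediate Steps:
$p = 9$ ($p = \left(-3\right)^{2} = 9$)
$R = -30$
$B{\left(q,s \right)} = \frac{1}{-30 - 6 s}$ ($B{\left(q,s \right)} = \frac{1}{-30 + \left(-22 + 19\right) \left(s + s\right)} = \frac{1}{-30 - 3 \cdot 2 s} = \frac{1}{-30 - 6 s}$)
$4826 - B{\left(p,15 \right)} = 4826 - - \frac{1}{30 + 6 \cdot 15} = 4826 - - \frac{1}{30 + 90} = 4826 - - \frac{1}{120} = 4826 + \frac{1}{120} = \frac{579121}{120}$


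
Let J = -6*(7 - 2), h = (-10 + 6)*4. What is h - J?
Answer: 14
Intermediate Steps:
h = -16 (h = -4*4 = -16)
J = -30 (J = -6*5 = -30)
h - J = -16 - 1*(-30) = -16 + 30 = 14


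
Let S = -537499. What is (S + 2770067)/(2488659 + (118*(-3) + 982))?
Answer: 2232568/2489287 ≈ 0.89687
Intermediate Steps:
(S + 2770067)/(2488659 + (118*(-3) + 982)) = (-537499 + 2770067)/(2488659 + (118*(-3) + 982)) = 2232568/(2488659 + (-354 + 982)) = 2232568/(2488659 + 628) = 2232568/2489287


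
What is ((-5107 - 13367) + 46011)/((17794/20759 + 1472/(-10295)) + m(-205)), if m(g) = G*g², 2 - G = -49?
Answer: 5885039801985/458047822370857 ≈ 0.012848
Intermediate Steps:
G = 51 (G = 2 - 1*(-49) = 2 + 49 = 51)
m(g) = 51*g²
((-5107 - 13367) + 46011)/((17794/20759 + 1472/(-10295)) + m(-205)) = ((-5107 - 13367) + 46011)/((17794/20759 + 1472/(-10295)) + 51*(-205)²) = (-18474 + 46011)/((17794*(1/20759) + 1472*(-1/10295)) + 51*42025) = 27537/((17794/20759 - 1472/10295) + 2143275) = 27537/(152631982/213713905 + 2143275) = 27537/(458047822370857/213713905) = 27537*(213713905/458047822370857) = 5885039801985/458047822370857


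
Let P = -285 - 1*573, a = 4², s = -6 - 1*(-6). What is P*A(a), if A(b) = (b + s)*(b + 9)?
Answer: -343200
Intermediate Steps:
s = 0 (s = -6 + 6 = 0)
a = 16
P = -858 (P = -285 - 573 = -858)
A(b) = b*(9 + b) (A(b) = (b + 0)*(b + 9) = b*(9 + b))
P*A(a) = -13728*(9 + 16) = -13728*25 = -858*400 = -343200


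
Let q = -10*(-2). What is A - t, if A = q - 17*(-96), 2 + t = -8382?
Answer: 10036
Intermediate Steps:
t = -8384 (t = -2 - 8382 = -8384)
q = 20
A = 1652 (A = 20 - 17*(-96) = 20 + 1632 = 1652)
A - t = 1652 - 1*(-8384) = 1652 + 8384 = 10036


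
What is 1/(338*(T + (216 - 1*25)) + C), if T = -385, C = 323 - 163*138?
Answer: -1/87743 ≈ -1.1397e-5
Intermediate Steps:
C = -22171 (C = 323 - 22494 = -22171)
1/(338*(T + (216 - 1*25)) + C) = 1/(338*(-385 + (216 - 1*25)) - 22171) = 1/(338*(-385 + (216 - 25)) - 22171) = 1/(338*(-385 + 191) - 22171) = 1/(338*(-194) - 22171) = 1/(-65572 - 22171) = 1/(-87743) = -1/87743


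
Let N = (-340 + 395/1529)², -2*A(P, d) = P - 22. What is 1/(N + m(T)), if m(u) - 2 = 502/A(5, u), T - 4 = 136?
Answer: 39743297/4589772744783 ≈ 8.6591e-6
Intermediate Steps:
T = 140 (T = 4 + 136 = 140)
A(P, d) = 11 - P/2 (A(P, d) = -(P - 22)/2 = -(-22 + P)/2 = 11 - P/2)
m(u) = 1038/17 (m(u) = 2 + 502/(11 - ½*5) = 2 + 502/(11 - 5/2) = 2 + 502/(17/2) = 2 + 502*(2/17) = 2 + 1004/17 = 1038/17)
N = 269843886225/2337841 (N = (-340 + 395*(1/1529))² = (-340 + 395/1529)² = (-519465/1529)² = 269843886225/2337841 ≈ 1.1542e+5)
1/(N + m(T)) = 1/(269843886225/2337841 + 1038/17) = 1/(4589772744783/39743297) = 39743297/4589772744783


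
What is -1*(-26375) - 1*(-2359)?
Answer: 28734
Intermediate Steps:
-1*(-26375) - 1*(-2359) = 26375 + 2359 = 28734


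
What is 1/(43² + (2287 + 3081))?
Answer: 1/7217 ≈ 0.00013856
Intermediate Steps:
1/(43² + (2287 + 3081)) = 1/(1849 + 5368) = 1/7217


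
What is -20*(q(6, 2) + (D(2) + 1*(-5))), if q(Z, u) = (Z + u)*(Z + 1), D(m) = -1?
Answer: -1000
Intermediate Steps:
q(Z, u) = (1 + Z)*(Z + u) (q(Z, u) = (Z + u)*(1 + Z) = (1 + Z)*(Z + u))
-20*(q(6, 2) + (D(2) + 1*(-5))) = -20*((6 + 2 + 6² + 6*2) + (-1 + 1*(-5))) = -20*((6 + 2 + 36 + 12) + (-1 - 5)) = -20*(56 - 6) = -20*50 = -1000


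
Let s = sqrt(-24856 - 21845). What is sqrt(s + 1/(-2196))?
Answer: sqrt(-61 + 401868*I*sqrt(5189))/366 ≈ 10.395 + 10.395*I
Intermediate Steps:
s = 3*I*sqrt(5189) (s = sqrt(-46701) = 3*I*sqrt(5189) ≈ 216.1*I)
sqrt(s + 1/(-2196)) = sqrt(3*I*sqrt(5189) + 1/(-2196)) = sqrt(3*I*sqrt(5189) - 1/2196) = sqrt(-1/2196 + 3*I*sqrt(5189))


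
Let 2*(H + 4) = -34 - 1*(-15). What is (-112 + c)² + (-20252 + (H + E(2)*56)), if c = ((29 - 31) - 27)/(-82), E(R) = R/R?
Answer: -52074653/6724 ≈ -7744.6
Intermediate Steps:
H = -27/2 (H = -4 + (-34 - 1*(-15))/2 = -4 + (-34 + 15)/2 = -4 + (½)*(-19) = -4 - 19/2 = -27/2 ≈ -13.500)
E(R) = 1
c = 29/82 (c = (-2 - 27)*(-1/82) = -29*(-1/82) = 29/82 ≈ 0.35366)
(-112 + c)² + (-20252 + (H + E(2)*56)) = (-112 + 29/82)² + (-20252 + (-27/2 + 1*56)) = (-9155/82)² + (-20252 + (-27/2 + 56)) = 83814025/6724 + (-20252 + 85/2) = 83814025/6724 - 40419/2 = -52074653/6724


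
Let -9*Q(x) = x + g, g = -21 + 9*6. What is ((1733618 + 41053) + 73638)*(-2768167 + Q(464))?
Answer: -15349590142000/3 ≈ -5.1165e+12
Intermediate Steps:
g = 33 (g = -21 + 54 = 33)
Q(x) = -11/3 - x/9 (Q(x) = -(x + 33)/9 = -(33 + x)/9 = -11/3 - x/9)
((1733618 + 41053) + 73638)*(-2768167 + Q(464)) = ((1733618 + 41053) + 73638)*(-2768167 + (-11/3 - ⅑*464)) = (1774671 + 73638)*(-2768167 + (-11/3 - 464/9)) = 1848309*(-2768167 - 497/9) = 1848309*(-24914000/9) = -15349590142000/3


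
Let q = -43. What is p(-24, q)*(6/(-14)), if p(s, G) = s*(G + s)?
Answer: -4824/7 ≈ -689.14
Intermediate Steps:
p(-24, q)*(6/(-14)) = (-24*(-43 - 24))*(6/(-14)) = (-24*(-67))*(6*(-1/14)) = 1608*(-3/7) = -4824/7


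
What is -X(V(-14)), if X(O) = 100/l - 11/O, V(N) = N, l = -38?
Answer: 491/266 ≈ 1.8459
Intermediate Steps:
X(O) = -50/19 - 11/O (X(O) = 100/(-38) - 11/O = 100*(-1/38) - 11/O = -50/19 - 11/O)
-X(V(-14)) = -(-50/19 - 11/(-14)) = -(-50/19 - 11*(-1/14)) = -(-50/19 + 11/14) = -1*(-491/266) = 491/266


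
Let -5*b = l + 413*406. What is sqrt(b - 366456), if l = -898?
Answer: 2*I*sqrt(99953) ≈ 632.31*I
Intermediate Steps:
b = -33356 (b = -(-898 + 413*406)/5 = -(-898 + 167678)/5 = -1/5*166780 = -33356)
sqrt(b - 366456) = sqrt(-33356 - 366456) = sqrt(-399812) = 2*I*sqrt(99953)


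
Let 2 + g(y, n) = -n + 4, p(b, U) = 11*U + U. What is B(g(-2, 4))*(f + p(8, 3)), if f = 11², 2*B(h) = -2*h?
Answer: 314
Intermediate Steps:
p(b, U) = 12*U
g(y, n) = 2 - n (g(y, n) = -2 + (-n + 4) = -2 + (4 - n) = 2 - n)
B(h) = -h (B(h) = (-2*h)/2 = -h)
f = 121
B(g(-2, 4))*(f + p(8, 3)) = (-(2 - 1*4))*(121 + 12*3) = (-(2 - 4))*(121 + 36) = -1*(-2)*157 = 2*157 = 314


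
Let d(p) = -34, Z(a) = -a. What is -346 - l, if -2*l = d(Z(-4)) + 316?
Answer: -205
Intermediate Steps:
l = -141 (l = -(-34 + 316)/2 = -½*282 = -141)
-346 - l = -346 - 1*(-141) = -346 + 141 = -205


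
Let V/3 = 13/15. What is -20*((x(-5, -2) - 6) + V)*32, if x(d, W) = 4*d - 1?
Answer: 15616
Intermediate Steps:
V = 13/5 (V = 3*(13/15) = 13/5 ≈ 2.6000)
x(d, W) = -1 + 4*d
-20*((x(-5, -2) - 6) + V)*32 = -20*(((-1 + 4*(-5)) - 6) + 13/5)*32 = -20*(((-1 - 20) - 6) + 13/5)*32 = -20*((-21 - 6) + 13/5)*32 = -20*(-27 + 13/5)*32 = -20*(-122/5)*32 = 488*32 = 15616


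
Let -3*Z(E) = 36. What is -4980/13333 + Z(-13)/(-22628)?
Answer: -28131861/75424781 ≈ -0.37298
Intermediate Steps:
Z(E) = -12 (Z(E) = -⅓*36 = -12)
-4980/13333 + Z(-13)/(-22628) = -4980/13333 - 12/(-22628) = -166*30*(1/13333) - 12*(-1/22628) = -4980*1/13333 + 3/5657 = -4980/13333 + 3/5657 = -28131861/75424781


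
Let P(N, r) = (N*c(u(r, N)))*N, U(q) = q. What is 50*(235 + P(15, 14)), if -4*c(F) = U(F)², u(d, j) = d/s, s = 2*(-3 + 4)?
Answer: -252125/2 ≈ -1.2606e+5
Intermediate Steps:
s = 2 (s = 2*1 = 2)
u(d, j) = d/2
c(F) = -F²/4
P(N, r) = -N²*r²/16 (P(N, r) = (N*(-r²/4/4))*N = (N*(-r²/16))*N = (-N*r²/16)*N = -N²*r²/16)
50*(235 + P(15, 14)) = 50*(235 - 1/16*15²*14²) = 50*(235 - 1/16*225*196) = 50*(235 - 11025/4) = 50*(-10085/4) = -252125/2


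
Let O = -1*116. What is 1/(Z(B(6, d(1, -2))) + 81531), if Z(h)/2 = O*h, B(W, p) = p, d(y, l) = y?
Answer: 1/81299 ≈ 1.2300e-5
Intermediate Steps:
O = -116
Z(h) = -232*h (Z(h) = 2*(-116*h) = -232*h)
1/(Z(B(6, d(1, -2))) + 81531) = 1/(-232*1 + 81531) = 1/(-232 + 81531) = 1/81299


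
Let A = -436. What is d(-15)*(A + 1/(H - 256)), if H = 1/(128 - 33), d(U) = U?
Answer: 159047685/24319 ≈ 6540.1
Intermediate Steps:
H = 1/95 ≈ 0.010526
d(-15)*(A + 1/(H - 256)) = -15*(-436 + 1/(1/95 - 256)) = -15*(-436 + 1/(-24319/95)) = -15*(-436 - 95/24319) = -15*(-10603179/24319) = 159047685/24319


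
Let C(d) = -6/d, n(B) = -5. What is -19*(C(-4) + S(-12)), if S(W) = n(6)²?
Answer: -1007/2 ≈ -503.50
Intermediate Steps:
S(W) = 25 (S(W) = (-5)² = 25)
-19*(C(-4) + S(-12)) = -19*(-6/(-4) + 25) = -19*(-6*(-¼) + 25) = -19*(3/2 + 25) = -19*53/2 = -1007/2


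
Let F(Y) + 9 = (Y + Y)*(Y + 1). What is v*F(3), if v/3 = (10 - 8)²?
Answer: 180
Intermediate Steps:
F(Y) = -9 + 2*Y*(1 + Y) (F(Y) = -9 + (Y + Y)*(Y + 1) = -9 + (2*Y)*(1 + Y) = -9 + 2*Y*(1 + Y))
v = 12 (v = 3*(10 - 8)² = 3*2² = 3*4 = 12)
v*F(3) = 12*(-9 + 2*3 + 2*3²) = 12*(-9 + 6 + 2*9) = 12*(-9 + 6 + 18) = 12*15 = 180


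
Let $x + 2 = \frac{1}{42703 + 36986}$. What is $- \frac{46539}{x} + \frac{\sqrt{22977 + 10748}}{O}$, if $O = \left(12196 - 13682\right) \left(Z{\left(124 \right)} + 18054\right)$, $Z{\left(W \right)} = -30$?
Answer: $\frac{3708646371}{159377} - \frac{5 \sqrt{1349}}{26783664} \approx 23270.0$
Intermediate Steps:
$x = - \frac{159377}{79689}$ ($x = -2 + \frac{1}{42703 + 36986} = -2 + \frac{1}{79689} = - \frac{159377}{79689} \approx -2.0$)
$O = -26783664$ ($O = \left(12196 - 13682\right) \left(-30 + 18054\right) = \left(12196 - 13682\right) 18024 = \left(-1486\right) 18024 = -26783664$)
$- \frac{46539}{x} + \frac{\sqrt{22977 + 10748}}{O} = - \frac{46539}{- \frac{159377}{79689}} + \frac{\sqrt{22977 + 10748}}{-26783664} = \left(-46539\right) \left(- \frac{79689}{159377}\right) + \sqrt{33725} \left(- \frac{1}{26783664}\right) = \frac{3708646371}{159377} + 5 \sqrt{1349} \left(- \frac{1}{26783664}\right) = \frac{3708646371}{159377} - \frac{5 \sqrt{1349}}{26783664}$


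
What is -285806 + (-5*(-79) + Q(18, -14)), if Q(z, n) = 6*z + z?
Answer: -285285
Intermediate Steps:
Q(z, n) = 7*z
-285806 + (-5*(-79) + Q(18, -14)) = -285806 + (-5*(-79) + 7*18) = -285806 + (395 + 126) = -285806 + 521 = -285285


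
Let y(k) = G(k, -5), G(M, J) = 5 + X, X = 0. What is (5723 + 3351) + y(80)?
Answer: 9079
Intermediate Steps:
G(M, J) = 5 (G(M, J) = 5 + 0 = 5)
y(k) = 5
(5723 + 3351) + y(80) = (5723 + 3351) + 5 = 9074 + 5 = 9079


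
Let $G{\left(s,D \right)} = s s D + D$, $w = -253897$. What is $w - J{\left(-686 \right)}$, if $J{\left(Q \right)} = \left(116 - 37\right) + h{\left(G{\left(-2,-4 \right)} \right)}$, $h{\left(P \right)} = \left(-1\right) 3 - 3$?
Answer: $-253970$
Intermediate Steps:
$G{\left(s,D \right)} = D + D s^{2}$ ($G{\left(s,D \right)} = s^{2} D + D = D s^{2} + D = D + D s^{2}$)
$h{\left(P \right)} = -6$ ($h{\left(P \right)} = -3 - 3 = -6$)
$J{\left(Q \right)} = 73$ ($J{\left(Q \right)} = \left(116 - 37\right) - 6 = 79 - 6 = 73$)
$w - J{\left(-686 \right)} = -253897 - 73 = -253970$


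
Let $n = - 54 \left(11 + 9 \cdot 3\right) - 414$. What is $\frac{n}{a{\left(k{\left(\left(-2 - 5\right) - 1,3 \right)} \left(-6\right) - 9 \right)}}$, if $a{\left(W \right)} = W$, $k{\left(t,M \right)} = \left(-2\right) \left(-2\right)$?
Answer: $\frac{822}{11} \approx 74.727$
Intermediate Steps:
$k{\left(t,M \right)} = 4$
$n = -2466$ ($n = - 54 \left(11 + 27\right) - 414 = \left(-54\right) 38 - 414 = -2052 - 414 = -2466$)
$\frac{n}{a{\left(k{\left(\left(-2 - 5\right) - 1,3 \right)} \left(-6\right) - 9 \right)}} = - \frac{2466}{4 \left(-6\right) - 9} = - \frac{2466}{-24 - 9} = - \frac{2466}{-33} = \left(-2466\right) \left(- \frac{1}{33}\right) = \frac{822}{11}$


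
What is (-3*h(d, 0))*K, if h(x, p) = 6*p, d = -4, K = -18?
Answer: 0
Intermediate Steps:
(-3*h(d, 0))*K = -18*0*(-18) = -3*0*(-18) = 0*(-18) = 0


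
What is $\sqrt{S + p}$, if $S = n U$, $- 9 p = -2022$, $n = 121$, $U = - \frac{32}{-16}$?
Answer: $\frac{10 \sqrt{42}}{3} \approx 21.602$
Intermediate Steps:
$U = 2$ ($U = \left(-32\right) \left(- \frac{1}{16}\right) = 2$)
$p = \frac{674}{3}$ ($p = \left(- \frac{1}{9}\right) \left(-2022\right) = \frac{674}{3} \approx 224.67$)
$S = 242$ ($S = 121 \cdot 2 = 242$)
$\sqrt{S + p} = \sqrt{242 + \frac{674}{3}} = \sqrt{\frac{1400}{3}} = \frac{10 \sqrt{42}}{3}$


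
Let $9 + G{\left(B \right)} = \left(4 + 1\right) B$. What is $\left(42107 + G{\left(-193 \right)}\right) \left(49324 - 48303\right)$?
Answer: $41996793$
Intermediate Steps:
$G{\left(B \right)} = -9 + 5 B$ ($G{\left(B \right)} = -9 + \left(4 + 1\right) B = -9 + 5 B$)
$\left(42107 + G{\left(-193 \right)}\right) \left(49324 - 48303\right) = \left(42107 + \left(-9 + 5 \left(-193\right)\right)\right) \left(49324 - 48303\right) = \left(42107 - 974\right) 1021 = 41133 \cdot 1021 = 41996793$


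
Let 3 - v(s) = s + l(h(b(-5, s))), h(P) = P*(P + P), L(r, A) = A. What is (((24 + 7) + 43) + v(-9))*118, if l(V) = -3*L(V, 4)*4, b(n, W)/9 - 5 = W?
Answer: 15812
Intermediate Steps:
b(n, W) = 45 + 9*W
h(P) = 2*P² (h(P) = P*(2*P) = 2*P²)
l(V) = -48 (l(V) = -3*4*4 = -12*4 = -48)
v(s) = 51 - s (v(s) = 3 - (s - 48) = 3 - (-48 + s) = 3 + (48 - s) = 51 - s)
(((24 + 7) + 43) + v(-9))*118 = (((24 + 7) + 43) + (51 - 1*(-9)))*118 = ((31 + 43) + (51 + 9))*118 = (74 + 60)*118 = 134*118 = 15812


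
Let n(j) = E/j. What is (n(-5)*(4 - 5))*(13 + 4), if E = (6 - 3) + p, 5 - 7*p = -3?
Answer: 493/35 ≈ 14.086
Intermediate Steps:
p = 8/7 (p = 5/7 - ⅐*(-3) = 5/7 + 3/7 = 8/7 ≈ 1.1429)
E = 29/7 (E = (6 - 3) + 8/7 = 3 + 8/7 = 29/7 ≈ 4.1429)
n(j) = 29/(7*j)
(n(-5)*(4 - 5))*(13 + 4) = (((29/7)/(-5))*(4 - 5))*(13 + 4) = (((29/7)*(-⅕))*(-1))*17 = -29/35*(-1)*17 = (29/35)*17 = 493/35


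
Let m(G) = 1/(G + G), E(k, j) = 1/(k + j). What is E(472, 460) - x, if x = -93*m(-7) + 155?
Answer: -1054551/6524 ≈ -161.64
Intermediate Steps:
E(k, j) = 1/(j + k)
m(G) = 1/(2*G)
x = 2263/14 (x = -93/(2*(-7)) + 155 = -93*(-1)/(2*7) + 155 = -93*(-1/14) + 155 = 93/14 + 155 = 2263/14 ≈ 161.64)
E(472, 460) - x = 1/(460 + 472) - 1*2263/14 = 1/932 - 2263/14 = -1054551/6524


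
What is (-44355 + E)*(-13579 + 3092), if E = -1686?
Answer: 482831967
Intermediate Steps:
(-44355 + E)*(-13579 + 3092) = (-44355 - 1686)*(-13579 + 3092) = -46041*(-10487) = 482831967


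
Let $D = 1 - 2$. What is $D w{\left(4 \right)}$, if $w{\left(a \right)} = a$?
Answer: $-4$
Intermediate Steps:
$D = -1$
$D w{\left(4 \right)} = \left(-1\right) 4 = -4$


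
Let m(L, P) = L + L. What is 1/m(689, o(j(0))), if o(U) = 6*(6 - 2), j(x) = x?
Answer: 1/1378 ≈ 0.00072569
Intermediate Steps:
o(U) = 24 (o(U) = 6*4 = 24)
m(L, P) = 2*L
1/m(689, o(j(0))) = 1/(2*689) = 1/1378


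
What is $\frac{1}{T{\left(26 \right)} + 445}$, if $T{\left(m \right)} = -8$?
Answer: $\frac{1}{437} \approx 0.0022883$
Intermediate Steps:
$\frac{1}{T{\left(26 \right)} + 445} = \frac{1}{-8 + 445} = \frac{1}{437}$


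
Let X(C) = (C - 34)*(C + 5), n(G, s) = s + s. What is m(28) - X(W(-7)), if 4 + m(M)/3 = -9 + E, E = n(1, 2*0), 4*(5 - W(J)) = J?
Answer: 4499/16 ≈ 281.19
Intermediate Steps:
W(J) = 5 - J/4
n(G, s) = 2*s
E = 0 (E = 2*(2*0) = 2*0 = 0)
X(C) = (-34 + C)*(5 + C)
m(M) = -39 (m(M) = -12 + 3*(-9 + 0) = -12 + 3*(-9) = -12 - 27 = -39)
m(28) - X(W(-7)) = -39 - (-170 + (5 - ¼*(-7))² - 29*(5 - ¼*(-7))) = -39 - (-170 + (5 + 7/4)² - 29*(5 + 7/4)) = -39 - (-170 + (27/4)² - 29*27/4) = -39 - (-170 + 729/16 - 783/4) = -39 - 1*(-5123/16) = -39 + 5123/16 = 4499/16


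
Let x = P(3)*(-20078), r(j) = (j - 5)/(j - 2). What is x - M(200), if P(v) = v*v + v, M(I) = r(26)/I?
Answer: -385497607/1600 ≈ -2.4094e+5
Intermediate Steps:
r(j) = (-5 + j)/(-2 + j)
M(I) = 7/(8*I) (M(I) = ((-5 + 26)/(-2 + 26))/I = (21/24)/I = ((1/24)*21)/I = 7/(8*I))
P(v) = v + v² (P(v) = v² + v = v + v²)
x = -240936 (x = (3*(1 + 3))*(-20078) = (3*4)*(-20078) = 12*(-20078) = -240936)
x - M(200) = -240936 - 7/(8*200) = -240936 - 1*7/1600 = -240936 - 7/1600 = -385497607/1600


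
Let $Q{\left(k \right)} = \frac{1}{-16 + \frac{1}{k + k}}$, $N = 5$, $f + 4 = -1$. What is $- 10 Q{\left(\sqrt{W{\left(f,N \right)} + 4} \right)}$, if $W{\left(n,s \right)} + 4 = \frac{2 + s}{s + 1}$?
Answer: $\frac{2240}{3581} + \frac{10 \sqrt{42}}{3581} \approx 0.64362$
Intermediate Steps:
$f = -5$ ($f = -4 - 1 = -5$)
$W{\left(n,s \right)} = -4 + \frac{2 + s}{1 + s}$ ($W{\left(n,s \right)} = -4 + \frac{2 + s}{s + 1} = -4 + \frac{2 + s}{1 + s}$)
$Q{\left(k \right)} = \frac{1}{-16 + \frac{1}{2 k}}$
$- 10 Q{\left(\sqrt{W{\left(f,N \right)} + 4} \right)} = - 10 \left(- \frac{2 \sqrt{\frac{-2 - 15}{1 + 5} + 4}}{-1 + 32 \sqrt{\frac{-2 - 15}{1 + 5} + 4}}\right) = - 10 \left(- \frac{2 \sqrt{\frac{-2 - 15}{6} + 4}}{-1 + 32 \sqrt{\frac{-2 - 15}{6} + 4}}\right) = - 10 \left(- \frac{2 \sqrt{\frac{1}{6} \left(-17\right) + 4}}{-1 + 32 \sqrt{\frac{1}{6} \left(-17\right) + 4}}\right) = - 10 \left(- \frac{2 \sqrt{- \frac{17}{6} + 4}}{-1 + 32 \sqrt{- \frac{17}{6} + 4}}\right) = - 10 \left(- \frac{2 \sqrt{\frac{7}{6}}}{-1 + 32 \sqrt{\frac{7}{6}}}\right) = - 10 \left(- \frac{2 \frac{\sqrt{42}}{6}}{-1 + 32 \frac{\sqrt{42}}{6}}\right) = - 10 \left(- \frac{2 \frac{\sqrt{42}}{6}}{-1 + \frac{16 \sqrt{42}}{3}}\right) = - 10 \left(- \frac{\sqrt{42}}{3 \left(-1 + \frac{16 \sqrt{42}}{3}\right)}\right) = \frac{10 \sqrt{42}}{3 \left(-1 + \frac{16 \sqrt{42}}{3}\right)}$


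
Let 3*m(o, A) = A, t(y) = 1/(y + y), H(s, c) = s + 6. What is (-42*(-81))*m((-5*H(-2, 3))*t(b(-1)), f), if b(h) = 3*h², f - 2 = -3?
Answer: -1134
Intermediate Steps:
f = -1 (f = 2 - 3 = -1)
H(s, c) = 6 + s
t(y) = 1/(2*y)
m(o, A) = A/3
(-42*(-81))*m((-5*H(-2, 3))*t(b(-1)), f) = (-42*(-81))*((⅓)*(-1)) = 3402*(-⅓) = -1134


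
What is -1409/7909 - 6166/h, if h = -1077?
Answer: 47249401/8517993 ≈ 5.5470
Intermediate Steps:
-1409/7909 - 6166/h = -1409/7909 - 6166/(-1077) = -1409*1/7909 - 6166*(-1/1077) = -1409/7909 + 6166/1077 = 47249401/8517993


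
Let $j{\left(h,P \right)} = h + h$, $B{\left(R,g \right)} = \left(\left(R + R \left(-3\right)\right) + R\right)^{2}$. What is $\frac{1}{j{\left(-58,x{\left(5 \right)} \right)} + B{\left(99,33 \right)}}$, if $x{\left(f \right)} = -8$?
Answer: $\frac{1}{9685} \approx 0.00010325$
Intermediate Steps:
$B{\left(R,g \right)} = R^{2}$ ($B{\left(R,g \right)} = \left(\left(R - 3 R\right) + R\right)^{2} = \left(- 2 R + R\right)^{2} = \left(- R\right)^{2} = R^{2}$)
$j{\left(h,P \right)} = 2 h$
$\frac{1}{j{\left(-58,x{\left(5 \right)} \right)} + B{\left(99,33 \right)}} = \frac{1}{2 \left(-58\right) + 99^{2}} = \frac{1}{-116 + 9801} = \frac{1}{9685}$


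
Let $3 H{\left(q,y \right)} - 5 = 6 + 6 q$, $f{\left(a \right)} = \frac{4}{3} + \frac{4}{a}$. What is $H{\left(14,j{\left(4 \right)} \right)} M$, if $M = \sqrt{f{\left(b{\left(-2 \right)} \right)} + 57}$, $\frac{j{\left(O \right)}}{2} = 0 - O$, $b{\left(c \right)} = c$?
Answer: $\frac{1235 \sqrt{3}}{9} \approx 237.68$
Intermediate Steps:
$j{\left(O \right)} = - 2 O$ ($j{\left(O \right)} = 2 \left(0 - O\right) = 2 \left(- O\right) = - 2 O$)
$f{\left(a \right)} = \frac{4}{3} + \frac{4}{a}$ ($f{\left(a \right)} = 4 \cdot \frac{1}{3} + \frac{4}{a} = \frac{4}{3} + \frac{4}{a}$)
$H{\left(q,y \right)} = \frac{11}{3} + 2 q$ ($H{\left(q,y \right)} = \frac{5}{3} + \frac{6 + 6 q}{3} = \frac{5}{3} + \left(2 + 2 q\right) = \frac{11}{3} + 2 q$)
$M = \frac{13 \sqrt{3}}{3}$ ($M = \sqrt{\left(\frac{4}{3} + \frac{4}{-2}\right) + 57} = \sqrt{\left(\frac{4}{3} + 4 \left(- \frac{1}{2}\right)\right) + 57} = \sqrt{\left(\frac{4}{3} - 2\right) + 57} = \sqrt{- \frac{2}{3} + 57} = \sqrt{\frac{169}{3}} = \frac{13 \sqrt{3}}{3} \approx 7.5056$)
$H{\left(14,j{\left(4 \right)} \right)} M = \left(\frac{11}{3} + 2 \cdot 14\right) \frac{13 \sqrt{3}}{3} = \left(\frac{11}{3} + 28\right) \frac{13 \sqrt{3}}{3} = \frac{95 \frac{13 \sqrt{3}}{3}}{3} = \frac{1235 \sqrt{3}}{9}$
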